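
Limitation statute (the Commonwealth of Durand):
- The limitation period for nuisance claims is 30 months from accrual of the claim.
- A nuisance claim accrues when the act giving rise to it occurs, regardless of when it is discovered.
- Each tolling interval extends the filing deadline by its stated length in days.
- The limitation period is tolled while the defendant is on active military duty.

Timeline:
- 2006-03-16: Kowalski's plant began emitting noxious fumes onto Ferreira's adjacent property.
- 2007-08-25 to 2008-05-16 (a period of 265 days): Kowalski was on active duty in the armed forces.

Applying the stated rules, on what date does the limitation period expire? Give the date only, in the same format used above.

The claim accrued on 2006-03-16, the date of the act.
The untolled deadline — 30 months after 2006-03-16 — is 2008-09-16.
The defendant's active military service from 2007-08-25 to 2008-05-16 tolled the period for 265 days, extending the deadline to 2009-06-08.

2009-06-08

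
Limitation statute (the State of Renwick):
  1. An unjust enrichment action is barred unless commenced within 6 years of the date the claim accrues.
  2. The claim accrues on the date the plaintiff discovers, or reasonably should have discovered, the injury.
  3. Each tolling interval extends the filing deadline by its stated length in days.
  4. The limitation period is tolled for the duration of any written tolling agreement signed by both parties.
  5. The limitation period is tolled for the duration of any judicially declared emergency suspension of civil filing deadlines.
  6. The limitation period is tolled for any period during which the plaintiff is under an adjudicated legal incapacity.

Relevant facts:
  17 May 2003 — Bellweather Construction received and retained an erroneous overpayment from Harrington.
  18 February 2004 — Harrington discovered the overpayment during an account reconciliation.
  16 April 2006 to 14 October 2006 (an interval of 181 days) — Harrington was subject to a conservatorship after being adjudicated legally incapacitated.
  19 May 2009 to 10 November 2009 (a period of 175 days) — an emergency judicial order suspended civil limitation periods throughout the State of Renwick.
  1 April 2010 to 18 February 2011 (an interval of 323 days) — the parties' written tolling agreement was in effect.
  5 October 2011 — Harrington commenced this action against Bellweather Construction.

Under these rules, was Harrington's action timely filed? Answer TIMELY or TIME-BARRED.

TIMELY

Under the discovery rule, the claim accrued on 18 February 2004, when Harrington discovered the injury — not on the 17 May 2003 date of the underlying act.
6 years from 18 February 2004 is 18 February 2010.
Because the plaintiff's legal incapacity ran from 16 April 2006 to 14 October 2006, the deadline is extended by 181 days to 18 August 2010.
The period was tolled for 175 days by the emergency suspension of filing deadlines (19 May 2009 to 10 November 2009), pushing the deadline to 9 February 2011.
The period was tolled for 323 days by the written tolling agreement (1 April 2010 to 18 February 2011), pushing the deadline to 29 December 2011.
The 5 October 2011 filing precedes the 29 December 2011 deadline; the claim is timely.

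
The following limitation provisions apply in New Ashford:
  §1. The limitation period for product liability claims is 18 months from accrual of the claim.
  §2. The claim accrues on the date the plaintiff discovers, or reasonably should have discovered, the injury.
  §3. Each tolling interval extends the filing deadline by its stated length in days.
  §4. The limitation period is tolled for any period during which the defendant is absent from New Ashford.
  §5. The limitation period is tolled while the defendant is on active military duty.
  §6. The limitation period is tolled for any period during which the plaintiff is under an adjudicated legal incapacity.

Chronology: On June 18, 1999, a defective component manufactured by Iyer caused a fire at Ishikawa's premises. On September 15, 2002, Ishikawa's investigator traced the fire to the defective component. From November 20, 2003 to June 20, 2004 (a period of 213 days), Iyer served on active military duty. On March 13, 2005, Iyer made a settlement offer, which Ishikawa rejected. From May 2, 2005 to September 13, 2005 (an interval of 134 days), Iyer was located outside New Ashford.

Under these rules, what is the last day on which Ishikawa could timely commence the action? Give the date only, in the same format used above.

The claim did not accrue until Ishikawa discovered the injury on September 15, 2002; the June 18, 1999 act date does not start the clock under the stated rule.
The untolled deadline — 18 months after September 15, 2002 — is March 15, 2004.
The period was tolled for 213 days by the defendant's active military service (November 20, 2003 to June 20, 2004), pushing the deadline to October 14, 2004.
The defendant's absence from the jurisdiction starting May 2, 2005 came too late — the period had run on October 14, 2004 — and so does not extend the deadline.
Nothing else in the chronology tolls or restarts the period.

October 14, 2004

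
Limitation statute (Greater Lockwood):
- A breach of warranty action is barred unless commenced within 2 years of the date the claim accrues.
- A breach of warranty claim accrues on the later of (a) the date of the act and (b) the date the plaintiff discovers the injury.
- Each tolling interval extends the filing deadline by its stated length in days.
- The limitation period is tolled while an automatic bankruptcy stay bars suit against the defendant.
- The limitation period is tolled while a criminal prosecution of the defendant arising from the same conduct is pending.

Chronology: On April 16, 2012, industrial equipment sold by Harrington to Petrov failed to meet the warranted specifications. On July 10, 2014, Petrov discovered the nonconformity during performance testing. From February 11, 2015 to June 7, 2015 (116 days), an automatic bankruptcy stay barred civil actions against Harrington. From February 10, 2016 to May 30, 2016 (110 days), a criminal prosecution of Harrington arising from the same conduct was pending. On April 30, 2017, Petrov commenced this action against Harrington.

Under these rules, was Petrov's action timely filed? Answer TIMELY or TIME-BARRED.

TIME-BARRED

Because discovery on July 10, 2014 post-dates the April 16, 2012 act, accrual under the later-of rule falls on July 10, 2014.
2 years from July 10, 2014 is July 10, 2016.
The period was tolled for 116 days by the automatic bankruptcy stay (February 11, 2015 to June 7, 2015), pushing the deadline to November 3, 2016.
Because the pending criminal prosecution ran from February 10, 2016 to May 30, 2016, the deadline is extended by 110 days to February 21, 2017.
The April 30, 2017 filing falls after the February 21, 2017 deadline; the claim is time-barred.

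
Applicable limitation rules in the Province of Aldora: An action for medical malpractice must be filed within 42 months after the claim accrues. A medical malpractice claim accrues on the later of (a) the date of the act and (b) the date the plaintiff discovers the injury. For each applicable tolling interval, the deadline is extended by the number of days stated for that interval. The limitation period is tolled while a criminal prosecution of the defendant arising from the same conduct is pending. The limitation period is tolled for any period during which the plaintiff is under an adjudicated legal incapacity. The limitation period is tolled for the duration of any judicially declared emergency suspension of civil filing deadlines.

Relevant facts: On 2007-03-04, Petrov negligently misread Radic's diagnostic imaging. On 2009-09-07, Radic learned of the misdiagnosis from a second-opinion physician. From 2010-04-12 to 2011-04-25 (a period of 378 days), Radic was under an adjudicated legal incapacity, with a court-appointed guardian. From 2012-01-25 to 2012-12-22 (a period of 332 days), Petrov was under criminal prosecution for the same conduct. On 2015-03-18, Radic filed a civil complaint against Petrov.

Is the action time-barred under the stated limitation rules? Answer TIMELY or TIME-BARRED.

Because discovery on 2009-09-07 post-dates the 2007-03-04 act, accrual under the later-of rule falls on 2009-09-07.
Adding the 42 months base period to 2009-09-07 gives a deadline of 2013-03-07, before any tolling.
Because the plaintiff's legal incapacity ran from 2010-04-12 to 2011-04-25, the deadline is extended by 378 days to 2014-03-20.
The period was tolled for 332 days by the pending criminal prosecution (2012-01-25 to 2012-12-22), pushing the deadline to 2015-02-15.
Filing on 2015-03-18 missed the 2015-02-15 deadline — the action is time-barred.

TIME-BARRED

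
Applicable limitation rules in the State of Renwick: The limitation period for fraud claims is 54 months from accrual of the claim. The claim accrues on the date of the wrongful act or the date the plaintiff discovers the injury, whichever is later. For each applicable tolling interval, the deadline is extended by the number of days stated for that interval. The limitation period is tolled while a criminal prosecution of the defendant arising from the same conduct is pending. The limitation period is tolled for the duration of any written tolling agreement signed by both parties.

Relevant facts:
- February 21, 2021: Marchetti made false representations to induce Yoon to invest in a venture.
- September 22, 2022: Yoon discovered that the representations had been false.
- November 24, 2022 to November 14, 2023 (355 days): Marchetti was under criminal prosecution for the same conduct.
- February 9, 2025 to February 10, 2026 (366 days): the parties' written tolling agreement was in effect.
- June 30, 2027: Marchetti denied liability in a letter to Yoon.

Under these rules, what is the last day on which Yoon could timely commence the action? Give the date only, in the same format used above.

Taking the later of the act (February 21, 2021) and discovery (September 22, 2022), the claim accrued on September 22, 2022.
The untolled deadline — 54 months after September 22, 2022 — is March 22, 2027.
Because the pending criminal prosecution ran from November 24, 2022 to November 14, 2023, the deadline is extended by 355 days to March 11, 2028.
The period was tolled for 366 days by the written tolling agreement (February 9, 2025 to February 10, 2026), pushing the deadline to March 12, 2029.
The other events in the timeline have no effect on the limitation period under the stated rules.

March 12, 2029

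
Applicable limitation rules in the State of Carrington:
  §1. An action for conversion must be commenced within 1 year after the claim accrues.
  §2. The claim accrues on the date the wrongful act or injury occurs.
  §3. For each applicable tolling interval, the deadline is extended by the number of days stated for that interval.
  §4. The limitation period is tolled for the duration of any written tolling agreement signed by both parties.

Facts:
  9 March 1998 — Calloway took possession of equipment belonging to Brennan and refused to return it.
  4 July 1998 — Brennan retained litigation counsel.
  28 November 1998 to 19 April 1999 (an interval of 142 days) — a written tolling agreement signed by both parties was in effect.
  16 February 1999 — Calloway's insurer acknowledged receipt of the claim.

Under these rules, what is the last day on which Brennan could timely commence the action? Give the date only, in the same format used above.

29 July 1999

The limitation period began to run on 9 March 1998.
The untolled deadline — 1 year after 9 March 1998 — is 9 March 1999.
Because the written tolling agreement ran from 28 November 1998 to 19 April 1999, the deadline is extended by 142 days to 29 July 1999.
The other events in the timeline have no effect on the limitation period under the stated rules.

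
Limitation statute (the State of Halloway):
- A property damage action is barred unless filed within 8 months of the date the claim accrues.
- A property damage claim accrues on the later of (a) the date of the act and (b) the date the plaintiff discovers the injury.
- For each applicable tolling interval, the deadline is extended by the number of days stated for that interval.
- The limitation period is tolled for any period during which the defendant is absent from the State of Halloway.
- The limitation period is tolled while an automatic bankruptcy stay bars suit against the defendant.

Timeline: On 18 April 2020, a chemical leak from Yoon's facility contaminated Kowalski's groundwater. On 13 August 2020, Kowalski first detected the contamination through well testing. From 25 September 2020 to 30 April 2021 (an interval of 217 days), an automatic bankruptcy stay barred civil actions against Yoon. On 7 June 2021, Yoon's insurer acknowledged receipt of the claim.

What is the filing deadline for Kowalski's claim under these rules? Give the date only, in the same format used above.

16 November 2021

Because discovery on 13 August 2020 post-dates the 18 April 2020 act, accrual under the later-of rule falls on 13 August 2020.
8 months from 13 August 2020 is 13 April 2021.
The period was tolled for 217 days by the automatic bankruptcy stay (25 September 2020 to 30 April 2021), pushing the deadline to 16 November 2021.
None of the other events listed affects the running of the period under the stated rules.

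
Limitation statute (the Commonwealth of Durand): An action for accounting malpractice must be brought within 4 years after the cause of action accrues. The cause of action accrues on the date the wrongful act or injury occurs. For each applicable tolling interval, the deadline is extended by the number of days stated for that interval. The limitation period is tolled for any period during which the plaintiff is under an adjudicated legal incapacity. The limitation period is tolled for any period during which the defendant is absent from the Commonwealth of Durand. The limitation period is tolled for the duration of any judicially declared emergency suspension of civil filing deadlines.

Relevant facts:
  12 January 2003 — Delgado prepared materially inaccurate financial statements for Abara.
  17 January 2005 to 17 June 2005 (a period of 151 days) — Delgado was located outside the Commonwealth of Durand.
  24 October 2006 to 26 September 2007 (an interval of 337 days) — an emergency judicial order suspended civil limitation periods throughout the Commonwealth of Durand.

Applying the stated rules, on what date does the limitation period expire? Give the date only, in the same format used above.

14 May 2008

The claim accrued on 12 January 2003, when the wrongful act occurred.
Adding the 4 years base period to 12 January 2003 gives a deadline of 12 January 2007, before any tolling.
The defendant's absence from the jurisdiction from 17 January 2005 to 17 June 2005 tolled the period for 151 days, extending the deadline to 12 June 2007.
The emergency suspension of filing deadlines from 24 October 2006 to 26 September 2007 tolled the period for 337 days, extending the deadline to 14 May 2008.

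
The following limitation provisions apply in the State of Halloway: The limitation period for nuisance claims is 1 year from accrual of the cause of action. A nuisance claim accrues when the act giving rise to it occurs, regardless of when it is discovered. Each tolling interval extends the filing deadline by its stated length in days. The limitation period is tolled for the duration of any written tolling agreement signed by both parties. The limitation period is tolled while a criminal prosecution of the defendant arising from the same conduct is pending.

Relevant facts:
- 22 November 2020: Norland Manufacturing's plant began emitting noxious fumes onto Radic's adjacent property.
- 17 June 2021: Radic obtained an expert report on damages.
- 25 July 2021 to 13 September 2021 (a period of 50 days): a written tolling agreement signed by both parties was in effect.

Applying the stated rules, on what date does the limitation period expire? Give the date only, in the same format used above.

11 January 2022

The limitation period began to run on 22 November 2020.
The untolled deadline — 1 year after 22 November 2020 — is 22 November 2021.
The period was tolled for 50 days by the written tolling agreement (25 July 2021 to 13 September 2021), pushing the deadline to 11 January 2022.
None of the other events listed affects the running of the period under the stated rules.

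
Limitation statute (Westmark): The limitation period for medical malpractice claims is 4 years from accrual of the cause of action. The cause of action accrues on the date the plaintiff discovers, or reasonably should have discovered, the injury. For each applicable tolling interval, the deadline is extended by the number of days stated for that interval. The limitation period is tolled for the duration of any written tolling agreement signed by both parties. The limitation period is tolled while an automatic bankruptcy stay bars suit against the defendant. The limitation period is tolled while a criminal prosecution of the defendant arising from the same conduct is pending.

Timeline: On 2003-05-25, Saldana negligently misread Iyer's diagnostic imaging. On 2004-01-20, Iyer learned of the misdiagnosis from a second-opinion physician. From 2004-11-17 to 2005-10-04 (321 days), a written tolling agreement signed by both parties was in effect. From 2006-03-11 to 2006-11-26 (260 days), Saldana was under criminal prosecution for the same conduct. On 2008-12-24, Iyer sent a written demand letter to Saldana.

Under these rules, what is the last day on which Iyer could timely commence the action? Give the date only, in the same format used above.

2009-08-23

The claim did not accrue until Iyer discovered the injury on 2004-01-20; the 2003-05-25 act date does not start the clock under the stated rule.
4 years from 2004-01-20 is 2008-01-20.
The written tolling agreement from 2004-11-17 to 2005-10-04 tolled the period for 321 days, extending the deadline to 2008-12-06.
The pending criminal prosecution from 2006-03-11 to 2006-11-26 tolled the period for 260 days, extending the deadline to 2009-08-23.
Nothing else in the chronology tolls or restarts the period.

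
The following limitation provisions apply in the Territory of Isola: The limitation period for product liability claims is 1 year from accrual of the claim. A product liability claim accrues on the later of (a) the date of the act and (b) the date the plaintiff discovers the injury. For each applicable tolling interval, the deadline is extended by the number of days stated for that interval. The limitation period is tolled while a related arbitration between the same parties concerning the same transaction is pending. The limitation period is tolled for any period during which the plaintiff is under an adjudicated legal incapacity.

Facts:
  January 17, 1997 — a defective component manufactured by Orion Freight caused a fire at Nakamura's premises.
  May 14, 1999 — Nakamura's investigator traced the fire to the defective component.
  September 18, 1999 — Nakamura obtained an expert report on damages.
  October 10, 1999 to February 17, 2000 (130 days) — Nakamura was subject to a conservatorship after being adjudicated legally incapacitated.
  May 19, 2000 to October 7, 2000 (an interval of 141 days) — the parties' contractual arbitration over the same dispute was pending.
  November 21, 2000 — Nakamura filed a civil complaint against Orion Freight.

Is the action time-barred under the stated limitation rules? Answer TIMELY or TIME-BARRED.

Taking the later of the act (January 17, 1997) and discovery (May 14, 1999), the claim accrued on May 14, 1999.
1 year from May 14, 1999 is May 14, 2000.
The plaintiff's legal incapacity from October 10, 1999 to February 17, 2000 tolled the period for 130 days, extending the deadline to September 21, 2000.
Because the pending related arbitration ran from May 19, 2000 to October 7, 2000, the deadline is extended by 141 days to February 9, 2001.
None of the other events listed affects the running of the period under the stated rules.
Nakamura filed on November 21, 2000, before the February 9, 2001 deadline, so the action is timely.

TIMELY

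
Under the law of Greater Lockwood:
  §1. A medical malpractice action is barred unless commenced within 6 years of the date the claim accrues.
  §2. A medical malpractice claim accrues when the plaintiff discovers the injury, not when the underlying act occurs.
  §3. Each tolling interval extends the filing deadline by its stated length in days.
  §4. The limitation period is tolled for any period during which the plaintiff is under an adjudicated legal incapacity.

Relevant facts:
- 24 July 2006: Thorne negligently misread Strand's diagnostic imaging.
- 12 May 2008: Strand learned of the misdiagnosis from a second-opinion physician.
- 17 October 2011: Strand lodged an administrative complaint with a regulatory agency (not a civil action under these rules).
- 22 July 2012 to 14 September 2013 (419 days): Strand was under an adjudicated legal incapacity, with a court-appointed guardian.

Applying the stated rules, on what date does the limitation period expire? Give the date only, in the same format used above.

The claim did not accrue until Strand discovered the injury on 12 May 2008; the 24 July 2006 act date does not start the clock under the stated rule.
The untolled deadline — 6 years after 12 May 2008 — is 12 May 2014.
The plaintiff's legal incapacity from 22 July 2012 to 14 September 2013 tolled the period for 419 days, extending the deadline to 5 July 2015.
The other events in the timeline have no effect on the limitation period under the stated rules.

5 July 2015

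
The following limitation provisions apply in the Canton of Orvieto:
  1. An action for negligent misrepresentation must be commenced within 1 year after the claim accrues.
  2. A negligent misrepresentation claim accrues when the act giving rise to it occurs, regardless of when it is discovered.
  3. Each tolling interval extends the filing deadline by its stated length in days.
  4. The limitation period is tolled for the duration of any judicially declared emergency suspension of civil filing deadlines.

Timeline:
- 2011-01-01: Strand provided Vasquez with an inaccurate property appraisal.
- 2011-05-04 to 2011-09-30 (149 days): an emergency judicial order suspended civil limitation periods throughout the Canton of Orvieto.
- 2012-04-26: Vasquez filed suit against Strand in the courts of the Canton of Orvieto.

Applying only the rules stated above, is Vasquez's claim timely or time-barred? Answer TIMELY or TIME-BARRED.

The limitation period began to run on 2011-01-01.
1 year from 2011-01-01 is 2012-01-01.
The emergency suspension of filing deadlines from 2011-05-04 to 2011-09-30 tolled the period for 149 days, extending the deadline to 2012-05-29.
Vasquez filed on 2012-04-26, before the 2012-05-29 deadline, so the action is timely.

TIMELY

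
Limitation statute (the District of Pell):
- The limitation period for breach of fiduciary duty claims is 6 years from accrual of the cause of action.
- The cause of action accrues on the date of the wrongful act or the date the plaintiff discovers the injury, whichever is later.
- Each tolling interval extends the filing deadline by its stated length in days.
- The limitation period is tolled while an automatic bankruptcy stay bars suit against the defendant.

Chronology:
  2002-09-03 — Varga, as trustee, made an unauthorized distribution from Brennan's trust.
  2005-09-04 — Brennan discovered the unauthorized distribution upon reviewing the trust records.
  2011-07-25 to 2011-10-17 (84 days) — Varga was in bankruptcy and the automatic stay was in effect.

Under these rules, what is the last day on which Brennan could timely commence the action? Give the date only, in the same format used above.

2011-11-27

The claim accrued on 2005-09-04 — the later of the 2002-09-03 act and the 2005-09-04 discovery.
Adding the 6 years base period to 2005-09-04 gives a deadline of 2011-09-04, before any tolling.
Because the automatic bankruptcy stay ran from 2011-07-25 to 2011-10-17, the deadline is extended by 84 days to 2011-11-27.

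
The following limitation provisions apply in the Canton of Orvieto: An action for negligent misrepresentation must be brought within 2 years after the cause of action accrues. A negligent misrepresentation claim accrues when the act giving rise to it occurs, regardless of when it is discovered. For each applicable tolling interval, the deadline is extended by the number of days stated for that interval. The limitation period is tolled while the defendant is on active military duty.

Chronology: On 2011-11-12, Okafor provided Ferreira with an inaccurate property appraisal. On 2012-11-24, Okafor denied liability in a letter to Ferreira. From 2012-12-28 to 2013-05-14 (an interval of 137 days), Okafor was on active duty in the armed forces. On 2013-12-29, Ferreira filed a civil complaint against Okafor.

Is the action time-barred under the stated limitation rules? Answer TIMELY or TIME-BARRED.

The cause of action accrued on 2011-11-12, the date of the act.
2 years from 2011-11-12 is 2013-11-12.
The period was tolled for 137 days by the defendant's active military service (2012-12-28 to 2013-05-14), pushing the deadline to 2014-03-29.
None of the other events listed affects the running of the period under the stated rules.
The 2013-12-29 filing precedes the 2014-03-29 deadline; the claim is timely.

TIMELY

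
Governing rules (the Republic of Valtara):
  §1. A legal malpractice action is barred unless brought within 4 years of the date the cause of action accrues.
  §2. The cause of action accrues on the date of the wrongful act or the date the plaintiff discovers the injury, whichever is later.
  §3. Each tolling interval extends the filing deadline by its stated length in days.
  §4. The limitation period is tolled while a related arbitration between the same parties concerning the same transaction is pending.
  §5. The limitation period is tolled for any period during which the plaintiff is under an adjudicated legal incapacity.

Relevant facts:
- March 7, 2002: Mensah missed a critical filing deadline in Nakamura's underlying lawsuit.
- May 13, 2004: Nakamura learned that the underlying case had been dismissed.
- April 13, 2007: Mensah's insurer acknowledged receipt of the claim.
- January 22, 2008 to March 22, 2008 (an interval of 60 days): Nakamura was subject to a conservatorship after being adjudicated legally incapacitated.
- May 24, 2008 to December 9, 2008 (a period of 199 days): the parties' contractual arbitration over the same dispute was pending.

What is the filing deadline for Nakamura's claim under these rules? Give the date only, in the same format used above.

Because discovery on May 13, 2004 post-dates the March 7, 2002 act, accrual under the later-of rule falls on May 13, 2004.
The untolled deadline — 4 years after May 13, 2004 — is May 13, 2008.
The plaintiff's legal incapacity from January 22, 2008 to March 22, 2008 tolled the period for 60 days, extending the deadline to July 12, 2008.
Because the pending related arbitration ran from May 24, 2008 to December 9, 2008, the deadline is extended by 199 days to January 27, 2009.
None of the other events listed affects the running of the period under the stated rules.

January 27, 2009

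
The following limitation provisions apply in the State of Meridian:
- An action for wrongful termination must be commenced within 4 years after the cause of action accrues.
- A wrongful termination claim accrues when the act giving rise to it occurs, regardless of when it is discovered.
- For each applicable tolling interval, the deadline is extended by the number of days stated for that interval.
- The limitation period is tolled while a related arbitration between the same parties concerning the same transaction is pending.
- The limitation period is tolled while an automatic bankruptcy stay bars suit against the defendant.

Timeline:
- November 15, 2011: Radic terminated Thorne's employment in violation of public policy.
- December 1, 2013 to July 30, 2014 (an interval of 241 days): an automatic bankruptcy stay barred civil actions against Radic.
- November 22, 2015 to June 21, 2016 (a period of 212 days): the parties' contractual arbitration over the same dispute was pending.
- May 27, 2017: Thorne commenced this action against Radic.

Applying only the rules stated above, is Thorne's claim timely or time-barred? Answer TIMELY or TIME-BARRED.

TIME-BARRED

The cause of action accrued on November 15, 2011, the date of the act.
Adding the 4 years base period to November 15, 2011 gives a deadline of November 15, 2015, before any tolling.
Because the automatic bankruptcy stay ran from December 1, 2013 to July 30, 2014, the deadline is extended by 241 days to July 13, 2016.
The pending related arbitration from November 22, 2015 to June 21, 2016 tolled the period for 212 days, extending the deadline to February 10, 2017.
Thorne filed on May 27, 2017, after the February 10, 2017 deadline, so the action is time-barred.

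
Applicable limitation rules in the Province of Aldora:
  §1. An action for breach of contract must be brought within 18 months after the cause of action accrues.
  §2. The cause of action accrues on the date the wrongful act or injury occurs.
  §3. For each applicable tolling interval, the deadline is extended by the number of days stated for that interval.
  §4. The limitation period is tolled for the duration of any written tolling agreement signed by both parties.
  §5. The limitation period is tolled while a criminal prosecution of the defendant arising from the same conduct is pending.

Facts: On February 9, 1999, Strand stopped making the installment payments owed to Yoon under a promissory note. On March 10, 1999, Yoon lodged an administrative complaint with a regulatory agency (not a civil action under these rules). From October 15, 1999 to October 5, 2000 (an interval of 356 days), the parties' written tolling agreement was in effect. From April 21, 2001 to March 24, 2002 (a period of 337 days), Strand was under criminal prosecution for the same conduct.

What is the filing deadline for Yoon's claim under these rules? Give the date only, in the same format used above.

July 3, 2002

The limitation period began to run on February 9, 1999.
Adding the 18 months base period to February 9, 1999 gives a deadline of August 9, 2000, before any tolling.
The written tolling agreement from October 15, 1999 to October 5, 2000 tolled the period for 356 days, extending the deadline to July 31, 2001.
Because the pending criminal prosecution ran from April 21, 2001 to March 24, 2002, the deadline is extended by 337 days to July 3, 2002.
Nothing else in the chronology tolls or restarts the period.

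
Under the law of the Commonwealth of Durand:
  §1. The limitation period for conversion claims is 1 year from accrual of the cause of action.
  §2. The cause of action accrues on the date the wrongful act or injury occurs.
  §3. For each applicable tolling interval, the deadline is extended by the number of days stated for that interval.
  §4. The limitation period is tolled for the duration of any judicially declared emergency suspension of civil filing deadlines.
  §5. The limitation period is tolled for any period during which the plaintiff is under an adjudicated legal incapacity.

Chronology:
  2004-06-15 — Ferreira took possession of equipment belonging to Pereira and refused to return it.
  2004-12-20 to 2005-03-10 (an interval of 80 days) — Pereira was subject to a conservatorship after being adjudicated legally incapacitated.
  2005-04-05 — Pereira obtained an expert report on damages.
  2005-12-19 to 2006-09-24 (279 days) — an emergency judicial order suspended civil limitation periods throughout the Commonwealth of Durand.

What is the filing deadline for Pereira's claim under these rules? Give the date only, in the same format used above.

2005-09-03

The cause of action accrued on 2004-06-15, the date of the act.
1 year from 2004-06-15 is 2005-06-15.
The period was tolled for 80 days by the plaintiff's legal incapacity (2004-12-20 to 2005-03-10), pushing the deadline to 2005-09-03.
The emergency suspension of filing deadlines from 2005-12-19 to 2006-09-24 began after the period had already run on 2005-09-03, so it has no tolling effect.
The other events in the timeline have no effect on the limitation period under the stated rules.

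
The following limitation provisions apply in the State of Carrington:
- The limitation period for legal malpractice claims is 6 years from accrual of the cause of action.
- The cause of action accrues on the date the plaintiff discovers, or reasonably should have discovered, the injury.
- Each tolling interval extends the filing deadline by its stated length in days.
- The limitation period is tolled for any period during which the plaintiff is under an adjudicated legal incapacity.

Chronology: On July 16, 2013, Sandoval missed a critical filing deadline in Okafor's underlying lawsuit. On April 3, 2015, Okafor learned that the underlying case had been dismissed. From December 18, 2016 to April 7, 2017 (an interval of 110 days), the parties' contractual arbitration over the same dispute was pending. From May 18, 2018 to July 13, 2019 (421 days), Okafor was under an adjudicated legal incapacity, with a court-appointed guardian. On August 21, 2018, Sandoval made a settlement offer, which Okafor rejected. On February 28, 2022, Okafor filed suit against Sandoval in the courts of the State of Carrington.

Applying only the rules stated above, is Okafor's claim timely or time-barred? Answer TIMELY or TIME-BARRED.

TIMELY

Accrual is tied to discovery, so the period began on April 3, 2015 rather than on July 16, 2013 when the act occurred.
Adding the 6 years base period to April 3, 2015 gives a deadline of April 3, 2021, before any tolling.
The plaintiff's legal incapacity from May 18, 2018 to July 13, 2019 tolled the period for 421 days, extending the deadline to May 29, 2022.
Although a pending arbitration ran from December 18, 2016 to April 7, 2017, the stated rules do not make that a tolling event, so it is disregarded.
The other events in the timeline have no effect on the limitation period under the stated rules.
The February 28, 2022 filing precedes the May 29, 2022 deadline; the claim is timely.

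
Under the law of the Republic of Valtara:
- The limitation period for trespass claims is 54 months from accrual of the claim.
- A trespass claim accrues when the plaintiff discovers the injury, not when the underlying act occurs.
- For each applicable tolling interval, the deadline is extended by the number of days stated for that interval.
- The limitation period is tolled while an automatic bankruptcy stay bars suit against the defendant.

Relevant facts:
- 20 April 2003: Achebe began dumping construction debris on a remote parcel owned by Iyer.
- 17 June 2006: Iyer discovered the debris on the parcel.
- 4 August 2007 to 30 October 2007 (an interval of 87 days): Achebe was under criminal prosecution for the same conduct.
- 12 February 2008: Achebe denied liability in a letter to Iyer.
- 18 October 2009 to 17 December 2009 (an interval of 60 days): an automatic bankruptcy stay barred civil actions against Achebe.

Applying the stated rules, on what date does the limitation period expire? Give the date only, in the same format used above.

Under the discovery rule, the claim accrued on 17 June 2006, when Iyer discovered the injury — not on the 20 April 2003 date of the underlying act.
Adding the 54 months base period to 17 June 2006 gives a deadline of 17 December 2010, before any tolling.
The automatic bankruptcy stay from 18 October 2009 to 17 December 2009 tolled the period for 60 days, extending the deadline to 15 February 2011.
Although a criminal prosecution ran from 4 August 2007 to 30 October 2007, the stated rules do not make that a tolling event, so it is disregarded.
Nothing else in the chronology tolls or restarts the period.

15 February 2011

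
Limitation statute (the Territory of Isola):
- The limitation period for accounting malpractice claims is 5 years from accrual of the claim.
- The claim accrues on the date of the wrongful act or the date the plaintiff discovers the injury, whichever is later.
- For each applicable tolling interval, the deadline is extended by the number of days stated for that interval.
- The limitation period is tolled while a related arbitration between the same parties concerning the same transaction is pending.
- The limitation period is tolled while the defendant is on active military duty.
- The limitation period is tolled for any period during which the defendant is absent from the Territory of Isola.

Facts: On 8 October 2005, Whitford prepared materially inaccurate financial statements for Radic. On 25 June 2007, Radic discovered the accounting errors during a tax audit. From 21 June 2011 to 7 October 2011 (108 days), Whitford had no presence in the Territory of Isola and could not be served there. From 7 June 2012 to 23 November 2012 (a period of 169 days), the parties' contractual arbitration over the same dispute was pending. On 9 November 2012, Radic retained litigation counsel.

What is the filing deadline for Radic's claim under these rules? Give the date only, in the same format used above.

29 March 2013

Because discovery on 25 June 2007 post-dates the 8 October 2005 act, accrual under the later-of rule falls on 25 June 2007.
The untolled deadline — 5 years after 25 June 2007 — is 25 June 2012.
The defendant's absence from the jurisdiction from 21 June 2011 to 7 October 2011 tolled the period for 108 days, extending the deadline to 11 October 2012.
Because the pending related arbitration ran from 7 June 2012 to 23 November 2012, the deadline is extended by 169 days to 29 March 2013.
Nothing else in the chronology tolls or restarts the period.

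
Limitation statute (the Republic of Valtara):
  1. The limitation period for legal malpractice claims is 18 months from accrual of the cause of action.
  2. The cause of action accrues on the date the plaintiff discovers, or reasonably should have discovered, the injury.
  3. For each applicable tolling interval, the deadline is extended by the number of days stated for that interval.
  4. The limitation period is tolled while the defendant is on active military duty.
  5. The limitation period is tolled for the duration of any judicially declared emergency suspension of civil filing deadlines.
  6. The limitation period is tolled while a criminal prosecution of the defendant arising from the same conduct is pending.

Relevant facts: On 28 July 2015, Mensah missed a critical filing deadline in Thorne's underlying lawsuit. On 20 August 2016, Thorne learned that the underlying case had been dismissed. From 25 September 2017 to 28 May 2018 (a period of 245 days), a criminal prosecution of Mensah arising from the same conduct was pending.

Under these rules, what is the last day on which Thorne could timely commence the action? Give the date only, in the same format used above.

23 October 2018

Under the discovery rule, the claim accrued on 20 August 2016, when Thorne discovered the injury — not on the 28 July 2015 date of the underlying act.
The untolled deadline — 18 months after 20 August 2016 — is 20 February 2018.
The pending criminal prosecution from 25 September 2017 to 28 May 2018 tolled the period for 245 days, extending the deadline to 23 October 2018.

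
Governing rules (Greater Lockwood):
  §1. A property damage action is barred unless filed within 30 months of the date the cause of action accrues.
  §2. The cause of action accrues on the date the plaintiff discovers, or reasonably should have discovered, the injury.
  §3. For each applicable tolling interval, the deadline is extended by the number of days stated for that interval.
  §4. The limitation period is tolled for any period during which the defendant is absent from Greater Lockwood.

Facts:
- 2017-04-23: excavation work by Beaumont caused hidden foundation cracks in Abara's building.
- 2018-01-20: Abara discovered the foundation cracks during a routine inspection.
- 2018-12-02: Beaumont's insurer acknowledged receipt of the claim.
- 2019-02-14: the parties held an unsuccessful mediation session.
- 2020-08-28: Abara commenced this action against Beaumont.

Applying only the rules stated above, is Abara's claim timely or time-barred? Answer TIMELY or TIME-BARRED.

Accrual is tied to discovery, so the period began on 2018-01-20 rather than on 2017-04-23 when the act occurred.
Adding the 30 months base period to 2018-01-20 gives a deadline of 2020-07-20, before any tolling.
Nothing else in the chronology tolls or restarts the period.
Abara filed on 2020-08-28, after the 2020-07-20 deadline, so the action is time-barred.

TIME-BARRED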